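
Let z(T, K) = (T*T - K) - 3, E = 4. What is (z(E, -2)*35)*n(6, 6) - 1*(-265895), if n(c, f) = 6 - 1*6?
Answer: 265895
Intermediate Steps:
n(c, f) = 0 (n(c, f) = 6 - 6 = 0)
z(T, K) = -3 + T² - K (z(T, K) = (T² - K) - 3 = -3 + T² - K)
(z(E, -2)*35)*n(6, 6) - 1*(-265895) = ((-3 + 4² - 1*(-2))*35)*0 - 1*(-265895) = ((-3 + 16 + 2)*35)*0 + 265895 = (15*35)*0 + 265895 = 525*0 + 265895 = 0 + 265895 = 265895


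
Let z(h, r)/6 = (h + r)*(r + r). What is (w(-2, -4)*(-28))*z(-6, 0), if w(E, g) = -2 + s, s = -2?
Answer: 0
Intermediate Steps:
w(E, g) = -4 (w(E, g) = -2 - 2 = -4)
z(h, r) = 12*r*(h + r) (z(h, r) = 6*((h + r)*(r + r)) = 6*((h + r)*(2*r)) = 6*(2*r*(h + r)) = 12*r*(h + r))
(w(-2, -4)*(-28))*z(-6, 0) = (-4*(-28))*(12*0*(-6 + 0)) = 112*(12*0*(-6)) = 112*0 = 0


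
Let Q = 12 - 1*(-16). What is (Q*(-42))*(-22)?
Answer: 25872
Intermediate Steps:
Q = 28 (Q = 12 + 16 = 28)
(Q*(-42))*(-22) = (28*(-42))*(-22) = -1176*(-22) = 25872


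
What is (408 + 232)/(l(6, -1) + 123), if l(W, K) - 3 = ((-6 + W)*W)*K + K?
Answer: 128/25 ≈ 5.1200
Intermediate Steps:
l(W, K) = 3 + K + K*W*(-6 + W) (l(W, K) = 3 + (((-6 + W)*W)*K + K) = 3 + ((W*(-6 + W))*K + K) = 3 + (K*W*(-6 + W) + K) = 3 + (K + K*W*(-6 + W)) = 3 + K + K*W*(-6 + W))
(408 + 232)/(l(6, -1) + 123) = (408 + 232)/((3 - 1 - 1*6**2 - 6*(-1)*6) + 123) = 640/((3 - 1 - 1*36 + 36) + 123) = 640/((3 - 1 - 36 + 36) + 123) = 640/(2 + 123) = 640/125 = 640*(1/125) = 128/25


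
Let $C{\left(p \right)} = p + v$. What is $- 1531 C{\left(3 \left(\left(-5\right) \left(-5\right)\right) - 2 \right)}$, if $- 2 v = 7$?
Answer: $- \frac{212809}{2} \approx -1.064 \cdot 10^{5}$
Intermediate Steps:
$v = - \frac{7}{2}$ ($v = \left(- \frac{1}{2}\right) 7 = - \frac{7}{2} \approx -3.5$)
$C{\left(p \right)} = - \frac{7}{2} + p$ ($C{\left(p \right)} = p - \frac{7}{2} = - \frac{7}{2} + p$)
$- 1531 C{\left(3 \left(\left(-5\right) \left(-5\right)\right) - 2 \right)} = - 1531 \left(- \frac{7}{2} - \left(2 - 3 \left(\left(-5\right) \left(-5\right)\right)\right)\right) = - 1531 \left(- \frac{7}{2} + \left(3 \cdot 25 - 2\right)\right) = - 1531 \left(- \frac{7}{2} + \left(75 - 2\right)\right) = - 1531 \left(- \frac{7}{2} + 73\right) = \left(-1531\right) \frac{139}{2} = - \frac{212809}{2}$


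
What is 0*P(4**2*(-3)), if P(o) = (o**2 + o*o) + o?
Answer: 0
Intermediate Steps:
P(o) = o + 2*o**2 (P(o) = (o**2 + o**2) + o = 2*o**2 + o = o + 2*o**2)
0*P(4**2*(-3)) = 0*((4**2*(-3))*(1 + 2*(4**2*(-3)))) = 0*((16*(-3))*(1 + 2*(16*(-3)))) = 0*(-48*(1 + 2*(-48))) = 0*(-48*(1 - 96)) = 0*(-48*(-95)) = 0*4560 = 0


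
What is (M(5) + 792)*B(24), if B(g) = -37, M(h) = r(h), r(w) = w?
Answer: -29489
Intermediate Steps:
M(h) = h
(M(5) + 792)*B(24) = (5 + 792)*(-37) = 797*(-37) = -29489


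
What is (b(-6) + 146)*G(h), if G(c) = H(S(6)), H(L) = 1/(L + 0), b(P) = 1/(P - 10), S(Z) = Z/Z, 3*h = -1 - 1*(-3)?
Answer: 2335/16 ≈ 145.94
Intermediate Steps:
h = ⅔ (h = (-1 - 1*(-3))/3 = (-1 + 3)/3 = (⅓)*2 = ⅔ ≈ 0.66667)
S(Z) = 1
b(P) = 1/(-10 + P)
H(L) = 1/L
G(c) = 1 (G(c) = 1/1 = 1)
(b(-6) + 146)*G(h) = (1/(-10 - 6) + 146)*1 = (1/(-16) + 146)*1 = (-1/16 + 146)*1 = (2335/16)*1 = 2335/16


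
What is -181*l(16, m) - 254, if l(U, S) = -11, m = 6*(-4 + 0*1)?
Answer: 1737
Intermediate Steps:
m = -24 (m = 6*(-4 + 0) = 6*(-4) = -24)
-181*l(16, m) - 254 = -181*(-11) - 254 = 1991 - 254 = 1737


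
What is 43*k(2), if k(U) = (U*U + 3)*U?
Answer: 602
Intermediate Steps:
k(U) = U*(3 + U**2) (k(U) = (U**2 + 3)*U = (3 + U**2)*U = U*(3 + U**2))
43*k(2) = 43*(2*(3 + 2**2)) = 43*(2*(3 + 4)) = 43*(2*7) = 43*14 = 602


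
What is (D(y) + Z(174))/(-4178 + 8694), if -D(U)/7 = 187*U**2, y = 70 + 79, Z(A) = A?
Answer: -29060935/4516 ≈ -6435.1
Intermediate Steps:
y = 149
D(U) = -1309*U**2
(D(y) + Z(174))/(-4178 + 8694) = (-1309*149**2 + 174)/(-4178 + 8694) = (-1309*22201 + 174)/4516 = (-29061109 + 174)*(1/4516) = -29060935*1/4516 = -29060935/4516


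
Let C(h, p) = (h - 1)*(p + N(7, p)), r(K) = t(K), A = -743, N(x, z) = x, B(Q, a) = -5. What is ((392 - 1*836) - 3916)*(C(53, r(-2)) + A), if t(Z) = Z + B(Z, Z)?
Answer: 3239480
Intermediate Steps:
t(Z) = -5 + Z (t(Z) = Z - 5 = -5 + Z)
r(K) = -5 + K
C(h, p) = (-1 + h)*(7 + p) (C(h, p) = (h - 1)*(p + 7) = (-1 + h)*(7 + p))
((392 - 1*836) - 3916)*(C(53, r(-2)) + A) = ((392 - 1*836) - 3916)*((-7 - (-5 - 2) + 7*53 + 53*(-5 - 2)) - 743) = ((392 - 836) - 3916)*((-7 - 1*(-7) + 371 + 53*(-7)) - 743) = (-444 - 3916)*((-7 + 7 + 371 - 371) - 743) = -4360*(0 - 743) = -4360*(-743) = 3239480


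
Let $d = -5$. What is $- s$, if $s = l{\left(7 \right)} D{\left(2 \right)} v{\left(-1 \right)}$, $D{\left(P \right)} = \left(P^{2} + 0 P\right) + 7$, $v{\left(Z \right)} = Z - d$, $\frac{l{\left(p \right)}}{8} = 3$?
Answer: $-1056$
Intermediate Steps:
$l{\left(p \right)} = 24$ ($l{\left(p \right)} = 8 \cdot 3 = 24$)
$v{\left(Z \right)} = 5 + Z$ ($v{\left(Z \right)} = Z - -5 = Z + 5 = 5 + Z$)
$D{\left(P \right)} = 7 + P^{2}$ ($D{\left(P \right)} = \left(P^{2} + 0\right) + 7 = P^{2} + 7 = 7 + P^{2}$)
$s = 1056$ ($s = 24 \left(7 + 2^{2}\right) \left(5 - 1\right) = 24 \left(7 + 4\right) 4 = 24 \cdot 11 \cdot 4 = 264 \cdot 4 = 1056$)
$- s = \left(-1\right) 1056 = -1056$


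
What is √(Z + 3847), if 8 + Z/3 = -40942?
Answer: I*√119003 ≈ 344.97*I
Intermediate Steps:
Z = -122850 (Z = -24 + 3*(-40942) = -24 - 122826 = -122850)
√(Z + 3847) = √(-122850 + 3847) = √(-119003) = I*√119003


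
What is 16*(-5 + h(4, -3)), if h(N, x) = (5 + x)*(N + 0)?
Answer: 48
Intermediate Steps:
h(N, x) = N*(5 + x) (h(N, x) = (5 + x)*N = N*(5 + x))
16*(-5 + h(4, -3)) = 16*(-5 + 4*(5 - 3)) = 16*(-5 + 4*2) = 16*(-5 + 8) = 16*3 = 48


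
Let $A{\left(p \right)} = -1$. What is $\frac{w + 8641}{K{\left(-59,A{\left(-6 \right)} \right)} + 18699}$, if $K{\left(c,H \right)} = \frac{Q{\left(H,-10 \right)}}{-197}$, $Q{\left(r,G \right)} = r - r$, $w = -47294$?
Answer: $- \frac{38653}{18699} \approx -2.0671$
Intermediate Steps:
$Q{\left(r,G \right)} = 0$
$K{\left(c,H \right)} = 0$ ($K{\left(c,H \right)} = \frac{0}{-197} = 0 \left(- \frac{1}{197}\right) = 0$)
$\frac{w + 8641}{K{\left(-59,A{\left(-6 \right)} \right)} + 18699} = \frac{-47294 + 8641}{0 + 18699} = - \frac{38653}{18699}$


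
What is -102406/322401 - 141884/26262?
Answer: -8072154976/1411149177 ≈ -5.7203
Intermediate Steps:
-102406/322401 - 141884/26262 = -102406*1/322401 - 141884*1/26262 = -102406/322401 - 70942/13131 = -8072154976/1411149177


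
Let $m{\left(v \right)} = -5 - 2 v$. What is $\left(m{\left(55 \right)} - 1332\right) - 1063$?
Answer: $-2510$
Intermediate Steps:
$\left(m{\left(55 \right)} - 1332\right) - 1063 = \left(\left(-5 - 110\right) - 1332\right) - 1063 = \left(-115 - 1332\right) - 1063 = -1447 - 1063 = -2510$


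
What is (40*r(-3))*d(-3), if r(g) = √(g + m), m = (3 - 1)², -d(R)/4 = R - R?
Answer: 0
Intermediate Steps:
d(R) = 0 (d(R) = -4*(R - R) = -4*0 = 0)
m = 4 (m = 2² = 4)
r(g) = √(4 + g) (r(g) = √(g + 4) = √(4 + g))
(40*r(-3))*d(-3) = (40*√(4 - 3))*0 = (40*√1)*0 = (40*1)*0 = 40*0 = 0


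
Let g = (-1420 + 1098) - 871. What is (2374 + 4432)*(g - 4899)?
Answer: -41462152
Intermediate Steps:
g = -1193 (g = -322 - 871 = -1193)
(2374 + 4432)*(g - 4899) = (2374 + 4432)*(-1193 - 4899) = 6806*(-6092) = -41462152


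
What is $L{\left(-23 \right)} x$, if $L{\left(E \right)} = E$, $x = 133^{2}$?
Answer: $-406847$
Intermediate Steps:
$x = 17689$
$L{\left(-23 \right)} x = \left(-23\right) 17689 = -406847$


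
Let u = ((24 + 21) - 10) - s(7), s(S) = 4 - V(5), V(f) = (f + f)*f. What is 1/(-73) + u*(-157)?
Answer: -928342/73 ≈ -12717.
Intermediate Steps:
V(f) = 2*f² (V(f) = (2*f)*f = 2*f²)
s(S) = -46 (s(S) = 4 - 2*5² = 4 - 2*25 = 4 - 1*50 = 4 - 50 = -46)
u = 81 (u = ((24 + 21) - 10) - 1*(-46) = (45 - 10) + 46 = 35 + 46 = 81)
1/(-73) + u*(-157) = 1/(-73) + 81*(-157) = -1/73 - 12717 = -928342/73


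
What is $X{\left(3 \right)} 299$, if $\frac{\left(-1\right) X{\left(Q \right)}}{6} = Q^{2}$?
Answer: $-16146$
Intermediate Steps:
$X{\left(Q \right)} = - 6 Q^{2}$
$X{\left(3 \right)} 299 = - 6 \cdot 3^{2} \cdot 299 = \left(-6\right) 9 \cdot 299 = \left(-54\right) 299 = -16146$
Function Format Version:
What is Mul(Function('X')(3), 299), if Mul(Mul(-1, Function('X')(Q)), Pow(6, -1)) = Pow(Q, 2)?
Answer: -16146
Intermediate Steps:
Function('X')(Q) = Mul(-6, Pow(Q, 2))
Mul(Function('X')(3), 299) = Mul(Mul(-6, Pow(3, 2)), 299) = Mul(Mul(-6, 9), 299) = Mul(-54, 299) = -16146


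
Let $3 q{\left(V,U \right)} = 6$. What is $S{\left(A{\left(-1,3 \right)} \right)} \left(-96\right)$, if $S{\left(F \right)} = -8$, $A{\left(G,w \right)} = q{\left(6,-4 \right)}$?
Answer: $768$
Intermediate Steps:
$q{\left(V,U \right)} = 2$ ($q{\left(V,U \right)} = \frac{1}{3} \cdot 6 = 2$)
$A{\left(G,w \right)} = 2$
$S{\left(A{\left(-1,3 \right)} \right)} \left(-96\right) = \left(-8\right) \left(-96\right) = 768$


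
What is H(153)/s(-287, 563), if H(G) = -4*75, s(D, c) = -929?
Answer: 300/929 ≈ 0.32293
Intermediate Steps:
H(G) = -300
H(153)/s(-287, 563) = -300/(-929) = -300*(-1/929) = 300/929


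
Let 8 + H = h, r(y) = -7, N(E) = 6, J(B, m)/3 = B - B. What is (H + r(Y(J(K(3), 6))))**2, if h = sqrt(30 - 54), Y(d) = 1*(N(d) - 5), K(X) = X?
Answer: 201 - 60*I*sqrt(6) ≈ 201.0 - 146.97*I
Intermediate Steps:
J(B, m) = 0 (J(B, m) = 3*(B - B) = 3*0 = 0)
Y(d) = 1 (Y(d) = 1*(6 - 5) = 1*1 = 1)
h = 2*I*sqrt(6) (h = sqrt(-24) = 2*I*sqrt(6) ≈ 4.899*I)
H = -8 + 2*I*sqrt(6) ≈ -8.0 + 4.899*I
(H + r(Y(J(K(3), 6))))**2 = ((-8 + 2*I*sqrt(6)) - 7)**2 = (-15 + 2*I*sqrt(6))**2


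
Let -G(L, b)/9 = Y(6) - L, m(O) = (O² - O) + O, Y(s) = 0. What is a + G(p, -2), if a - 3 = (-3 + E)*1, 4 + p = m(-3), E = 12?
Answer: 57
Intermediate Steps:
m(O) = O²
p = 5 (p = -4 + (-3)² = -4 + 9 = 5)
G(L, b) = 9*L (G(L, b) = -9*(0 - L) = -(-9)*L = 9*L)
a = 12 (a = 3 + (-3 + 12)*1 = 3 + 9*1 = 3 + 9 = 12)
a + G(p, -2) = 12 + 9*5 = 12 + 45 = 57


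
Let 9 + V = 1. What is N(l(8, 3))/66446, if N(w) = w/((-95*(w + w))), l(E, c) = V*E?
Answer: -1/12624740 ≈ -7.9210e-8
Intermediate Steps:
V = -8 (V = -9 + 1 = -8)
l(E, c) = -8*E
N(w) = -1/190 (N(w) = w/((-190*w)) = w*(-1/(190*w)) = -1/190)
N(l(8, 3))/66446 = -1/190/66446 = -1/190*1/66446 = -1/12624740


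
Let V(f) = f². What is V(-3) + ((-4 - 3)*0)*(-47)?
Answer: 9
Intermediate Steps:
V(-3) + ((-4 - 3)*0)*(-47) = (-3)² + ((-4 - 3)*0)*(-47) = 9 - 7*0*(-47) = 9 + 0*(-47) = 9 + 0 = 9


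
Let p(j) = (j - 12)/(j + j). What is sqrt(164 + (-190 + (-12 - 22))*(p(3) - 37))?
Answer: 26*sqrt(13) ≈ 93.744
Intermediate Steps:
p(j) = (-12 + j)/(2*j) (p(j) = (-12 + j)/((2*j)) = (-12 + j)*(1/(2*j)) = (-12 + j)/(2*j))
sqrt(164 + (-190 + (-12 - 22))*(p(3) - 37)) = sqrt(164 + (-190 + (-12 - 22))*((1/2)*(-12 + 3)/3 - 37)) = sqrt(164 + (-190 - 34)*((1/2)*(1/3)*(-9) - 37)) = sqrt(164 - 224*(-3/2 - 37)) = sqrt(164 - 224*(-77/2)) = sqrt(164 + 8624) = sqrt(8788) = 26*sqrt(13)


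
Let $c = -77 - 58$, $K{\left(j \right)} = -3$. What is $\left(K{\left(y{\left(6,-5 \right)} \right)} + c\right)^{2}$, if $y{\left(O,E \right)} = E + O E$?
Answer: $19044$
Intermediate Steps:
$y{\left(O,E \right)} = E + E O$
$c = -135$ ($c = -77 - 58 = -135$)
$\left(K{\left(y{\left(6,-5 \right)} \right)} + c\right)^{2} = \left(-3 - 135\right)^{2} = \left(-138\right)^{2} = 19044$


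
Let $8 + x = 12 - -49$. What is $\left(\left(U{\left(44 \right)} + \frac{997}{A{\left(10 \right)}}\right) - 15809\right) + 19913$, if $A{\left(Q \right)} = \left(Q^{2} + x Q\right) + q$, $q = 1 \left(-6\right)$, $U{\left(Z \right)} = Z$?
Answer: $\frac{2589349}{624} \approx 4149.6$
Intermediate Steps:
$x = 53$ ($x = -8 + \left(12 - -49\right) = -8 + \left(12 + 49\right) = -8 + 61 = 53$)
$q = -6$
$A{\left(Q \right)} = -6 + Q^{2} + 53 Q$ ($A{\left(Q \right)} = \left(Q^{2} + 53 Q\right) - 6 = -6 + Q^{2} + 53 Q$)
$\left(\left(U{\left(44 \right)} + \frac{997}{A{\left(10 \right)}}\right) - 15809\right) + 19913 = \left(\left(44 + \frac{997}{-6 + 10^{2} + 53 \cdot 10}\right) - 15809\right) + 19913 = \left(\left(44 + \frac{997}{-6 + 100 + 530}\right) - 15809\right) + 19913 = \left(\left(44 + \frac{997}{624}\right) - 15809\right) + 19913 = \left(\frac{28453}{624} - 15809\right) + 19913 = - \frac{9836363}{624} + 19913 = \frac{2589349}{624}$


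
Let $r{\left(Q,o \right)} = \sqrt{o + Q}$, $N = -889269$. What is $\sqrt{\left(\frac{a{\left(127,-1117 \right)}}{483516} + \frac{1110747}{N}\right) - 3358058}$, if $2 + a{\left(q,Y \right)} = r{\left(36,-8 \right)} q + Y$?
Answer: $\frac{\sqrt{-15836017757682929292955845 + 2477310777428226 \sqrt{7}}}{2171594898} \approx 1832.5 i$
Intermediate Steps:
$r{\left(Q,o \right)} = \sqrt{Q + o}$
$a{\left(q,Y \right)} = -2 + Y + 2 q \sqrt{7}$ ($a{\left(q,Y \right)} = -2 + \left(\sqrt{36 - 8} q + Y\right) = -2 + \left(\sqrt{28} q + Y\right) = -2 + \left(2 \sqrt{7} q + Y\right) = -2 + \left(2 q \sqrt{7} + Y\right) = -2 + \left(Y + 2 q \sqrt{7}\right) = -2 + Y + 2 q \sqrt{7}$)
$\sqrt{\left(\frac{a{\left(127,-1117 \right)}}{483516} + \frac{1110747}{N}\right) - 3358058} = \sqrt{\left(\frac{-2 - 1117 + 2 \cdot 127 \sqrt{7}}{483516} + \frac{1110747}{-889269}\right) - 3358058} = \sqrt{\left(\left(-2 - 1117 + 254 \sqrt{7}\right) \frac{1}{483516} + 1110747 \left(- \frac{1}{889269}\right)\right) - 3358058} = \sqrt{\left(\left(-1119 + 254 \sqrt{7}\right) \frac{1}{483516} - \frac{370249}{296423}\right) - 3358058} = \sqrt{\left(\left(- \frac{373}{161172} + \frac{127 \sqrt{7}}{241758}\right) - \frac{370249}{296423}\right) - 3358058} = \sqrt{\left(- \frac{59784337607}{47775087756} + \frac{127 \sqrt{7}}{241758}\right) - 3358058} = \sqrt{- \frac{160431575424075455}{47775087756} + \frac{127 \sqrt{7}}{241758}}$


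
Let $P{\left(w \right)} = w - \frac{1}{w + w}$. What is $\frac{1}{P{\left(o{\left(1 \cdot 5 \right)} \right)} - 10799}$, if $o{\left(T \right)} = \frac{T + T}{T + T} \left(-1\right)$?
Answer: $- \frac{2}{21599} \approx -9.2597 \cdot 10^{-5}$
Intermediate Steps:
$o{\left(T \right)} = -1$ ($o{\left(T \right)} = \frac{2 T}{2 T} \left(-1\right) = 2 T \frac{1}{2 T} \left(-1\right) = 1 \left(-1\right) = -1$)
$P{\left(w \right)} = w - \frac{1}{2 w}$
$\frac{1}{P{\left(o{\left(1 \cdot 5 \right)} \right)} - 10799} = \frac{1}{\left(-1 - \frac{1}{2 \left(-1\right)}\right) - 10799} = \frac{1}{\left(-1 - - \frac{1}{2}\right) - 10799} = \frac{1}{\left(-1 + \frac{1}{2}\right) - 10799} = \frac{1}{- \frac{1}{2} - 10799} = \frac{1}{- \frac{21599}{2}} = - \frac{2}{21599}$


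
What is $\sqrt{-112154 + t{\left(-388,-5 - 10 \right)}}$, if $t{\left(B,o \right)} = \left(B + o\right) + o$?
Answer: $6 i \sqrt{3127} \approx 335.52 i$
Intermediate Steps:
$t{\left(B,o \right)} = B + 2 o$
$\sqrt{-112154 + t{\left(-388,-5 - 10 \right)}} = \sqrt{-112154 - \left(388 - 2 \left(-5 - 10\right)\right)} = \sqrt{-112154 + \left(-388 + 2 \left(-15\right)\right)} = \sqrt{-112154 - 418} = \sqrt{-112572} = 6 i \sqrt{3127}$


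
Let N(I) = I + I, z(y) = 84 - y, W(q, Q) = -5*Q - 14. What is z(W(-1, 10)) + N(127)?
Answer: 402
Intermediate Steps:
W(q, Q) = -14 - 5*Q
N(I) = 2*I
z(W(-1, 10)) + N(127) = (84 - (-14 - 5*10)) + 2*127 = (84 - (-14 - 50)) + 254 = (84 - 1*(-64)) + 254 = (84 + 64) + 254 = 148 + 254 = 402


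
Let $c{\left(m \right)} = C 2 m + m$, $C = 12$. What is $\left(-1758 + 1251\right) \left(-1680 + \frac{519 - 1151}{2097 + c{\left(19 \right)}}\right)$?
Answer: $\frac{547761786}{643} \approx 8.5189 \cdot 10^{5}$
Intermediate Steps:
$c{\left(m \right)} = 25 m$ ($c{\left(m \right)} = 12 \cdot 2 m + m = 24 m + m = 25 m$)
$\left(-1758 + 1251\right) \left(-1680 + \frac{519 - 1151}{2097 + c{\left(19 \right)}}\right) = \left(-1758 + 1251\right) \left(-1680 + \frac{519 - 1151}{2097 + 25 \cdot 19}\right) = - 507 \left(-1680 - \frac{632}{2097 + 475}\right) = - 507 \left(-1680 - \frac{632}{2572}\right) = - 507 \left(-1680 - \frac{158}{643}\right) = \left(-507\right) \left(- \frac{1080398}{643}\right) = \frac{547761786}{643}$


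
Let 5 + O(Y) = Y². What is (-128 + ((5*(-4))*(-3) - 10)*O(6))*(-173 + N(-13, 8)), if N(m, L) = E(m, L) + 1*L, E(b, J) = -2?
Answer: -237474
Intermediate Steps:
O(Y) = -5 + Y²
N(m, L) = -2 + L (N(m, L) = -2 + 1*L = -2 + L)
(-128 + ((5*(-4))*(-3) - 10)*O(6))*(-173 + N(-13, 8)) = (-128 + ((5*(-4))*(-3) - 10)*(-5 + 6²))*(-173 + (-2 + 8)) = (-128 + (-20*(-3) - 10)*(-5 + 36))*(-173 + 6) = (-128 + (60 - 10)*31)*(-167) = (-128 + 50*31)*(-167) = (-128 + 1550)*(-167) = 1422*(-167) = -237474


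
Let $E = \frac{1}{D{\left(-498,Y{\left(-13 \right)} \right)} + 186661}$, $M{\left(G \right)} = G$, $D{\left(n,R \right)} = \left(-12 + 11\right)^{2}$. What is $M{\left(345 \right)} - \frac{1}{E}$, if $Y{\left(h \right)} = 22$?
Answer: $-186317$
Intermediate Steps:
$D{\left(n,R \right)} = 1$ ($D{\left(n,R \right)} = \left(-1\right)^{2} = 1$)
$E = \frac{1}{186662}$ ($E = \frac{1}{1 + 186661} = \frac{1}{186662} \approx 5.3573 \cdot 10^{-6}$)
$M{\left(345 \right)} - \frac{1}{E} = 345 - \frac{1}{\frac{1}{186662}} = 345 - 186662 = -186317$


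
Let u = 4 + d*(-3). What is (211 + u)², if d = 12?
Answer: 32041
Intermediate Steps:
u = -32 (u = 4 + 12*(-3) = 4 - 36 = -32)
(211 + u)² = (211 - 32)² = 179² = 32041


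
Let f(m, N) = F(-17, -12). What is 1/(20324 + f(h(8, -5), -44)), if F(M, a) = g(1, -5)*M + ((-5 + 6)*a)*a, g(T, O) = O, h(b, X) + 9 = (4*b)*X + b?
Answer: 1/20553 ≈ 4.8655e-5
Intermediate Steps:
h(b, X) = -9 + b + 4*X*b (h(b, X) = -9 + ((4*b)*X + b) = -9 + (4*X*b + b) = -9 + (b + 4*X*b) = -9 + b + 4*X*b)
F(M, a) = a² - 5*M (F(M, a) = -5*M + ((-5 + 6)*a)*a = -5*M + (1*a)*a = -5*M + a*a = -5*M + a² = a² - 5*M)
f(m, N) = 229 (f(m, N) = (-12)² - 5*(-17) = 144 + 85 = 229)
1/(20324 + f(h(8, -5), -44)) = 1/(20324 + 229) = 1/20553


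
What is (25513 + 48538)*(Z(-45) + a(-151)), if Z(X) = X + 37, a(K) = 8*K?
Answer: -90046016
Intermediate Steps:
Z(X) = 37 + X
(25513 + 48538)*(Z(-45) + a(-151)) = (25513 + 48538)*((37 - 45) + 8*(-151)) = 74051*(-8 - 1208) = 74051*(-1216) = -90046016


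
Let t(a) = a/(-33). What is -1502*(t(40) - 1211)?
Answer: 60084506/33 ≈ 1.8207e+6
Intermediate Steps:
t(a) = -a/33 (t(a) = a*(-1/33) = -a/33)
-1502*(t(40) - 1211) = -1502*(-1/33*40 - 1211) = -1502*(-40/33 - 1211) = -1502*(-40003/33) = 60084506/33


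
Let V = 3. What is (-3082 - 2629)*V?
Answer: -17133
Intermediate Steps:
(-3082 - 2629)*V = (-3082 - 2629)*3 = -5711*3 = -17133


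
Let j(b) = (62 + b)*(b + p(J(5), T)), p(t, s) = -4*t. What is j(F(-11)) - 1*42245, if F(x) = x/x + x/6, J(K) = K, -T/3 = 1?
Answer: -1566695/36 ≈ -43519.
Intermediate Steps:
T = -3 (T = -3*1 = -3)
F(x) = 1 + x/6 (F(x) = 1 + x*(⅙) = 1 + x/6)
j(b) = (-20 + b)*(62 + b) (j(b) = (62 + b)*(b - 4*5) = (62 + b)*(b - 20) = (62 + b)*(-20 + b) = (-20 + b)*(62 + b))
j(F(-11)) - 1*42245 = (-1240 + (1 + (⅙)*(-11))² + 42*(1 + (⅙)*(-11))) - 1*42245 = (-1240 + (1 - 11/6)² + 42*(1 - 11/6)) - 42245 = (-1240 + (-⅚)² + 42*(-⅚)) - 42245 = (-1240 + 25/36 - 35) - 42245 = -45875/36 - 42245 = -1566695/36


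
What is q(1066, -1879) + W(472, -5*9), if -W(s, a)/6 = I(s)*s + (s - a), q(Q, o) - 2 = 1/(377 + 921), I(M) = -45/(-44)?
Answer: -7783279/1298 ≈ -5996.4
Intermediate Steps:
I(M) = 45/44 (I(M) = -45*(-1/44) = 45/44)
q(Q, o) = 2597/1298 (q(Q, o) = 2 + 1/(377 + 921) = 2 + 1/1298 = 2597/1298)
W(s, a) = 6*a - 267*s/22 (W(s, a) = -6*(45*s/44 + (s - a)) = -6*(-a + 89*s/44) = 6*a - 267*s/22)
q(1066, -1879) + W(472, -5*9) = 2597/1298 + (6*(-5*9) - 267/22*472) = 2597/1298 + (6*(-45) - 63012/11) = 2597/1298 + (-270 - 63012/11) = 2597/1298 - 65982/11 = -7783279/1298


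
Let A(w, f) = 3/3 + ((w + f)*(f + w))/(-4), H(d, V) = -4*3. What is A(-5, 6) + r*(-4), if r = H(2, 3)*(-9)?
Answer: -1725/4 ≈ -431.25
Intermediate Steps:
H(d, V) = -12
r = 108 (r = -12*(-9) = 108)
A(w, f) = 1 - (f + w)²/4 (A(w, f) = 3*(⅓) + ((f + w)*(f + w))*(-¼) = 1 + (f + w)²*(-¼) = 1 - (f + w)²/4)
A(-5, 6) + r*(-4) = (1 - (6 - 5)²/4) + 108*(-4) = (1 - ¼*1²) - 432 = (1 - ¼*1) - 432 = (1 - ¼) - 432 = ¾ - 432 = -1725/4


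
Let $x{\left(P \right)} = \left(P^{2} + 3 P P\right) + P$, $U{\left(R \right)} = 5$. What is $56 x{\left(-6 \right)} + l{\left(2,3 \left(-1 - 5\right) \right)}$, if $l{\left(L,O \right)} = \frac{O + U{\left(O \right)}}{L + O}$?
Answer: $\frac{123661}{16} \approx 7728.8$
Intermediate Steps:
$x{\left(P \right)} = P + 4 P^{2}$ ($x{\left(P \right)} = \left(P^{2} + 3 P^{2}\right) + P = 4 P^{2} + P = P + 4 P^{2}$)
$l{\left(L,O \right)} = \frac{5 + O}{L + O}$ ($l{\left(L,O \right)} = \frac{O + 5}{L + O} = \frac{5 + O}{L + O}$)
$56 x{\left(-6 \right)} + l{\left(2,3 \left(-1 - 5\right) \right)} = 56 \left(- 6 \left(1 + 4 \left(-6\right)\right)\right) + \frac{5 + 3 \left(-1 - 5\right)}{2 + 3 \left(-1 - 5\right)} = 56 \left(- 6 \left(1 - 24\right)\right) + \frac{5 + 3 \left(-6\right)}{2 + 3 \left(-6\right)} = 56 \left(\left(-6\right) \left(-23\right)\right) + \frac{5 - 18}{2 - 18} = 56 \cdot 138 + \frac{1}{-16} \left(-13\right) = 7728 - - \frac{13}{16} = 7728 + \frac{13}{16} = \frac{123661}{16}$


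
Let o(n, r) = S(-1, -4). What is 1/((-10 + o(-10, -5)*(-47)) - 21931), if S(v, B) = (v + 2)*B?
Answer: -1/21753 ≈ -4.5971e-5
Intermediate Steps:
S(v, B) = B*(2 + v) (S(v, B) = (2 + v)*B = B*(2 + v))
o(n, r) = -4 (o(n, r) = -4*(2 - 1) = -4*1 = -4)
1/((-10 + o(-10, -5)*(-47)) - 21931) = 1/((-10 - 4*(-47)) - 21931) = 1/((-10 + 188) - 21931) = 1/(178 - 21931) = 1/(-21753) = -1/21753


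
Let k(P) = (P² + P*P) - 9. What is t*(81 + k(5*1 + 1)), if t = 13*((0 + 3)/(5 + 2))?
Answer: 5616/7 ≈ 802.29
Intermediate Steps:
k(P) = -9 + 2*P² (k(P) = (P² + P²) - 9 = 2*P² - 9 = -9 + 2*P²)
t = 39/7 (t = 13*(3/7) = 39/7 ≈ 5.5714)
t*(81 + k(5*1 + 1)) = 39*(81 + (-9 + 2*(5*1 + 1)²))/7 = 39*(81 + (-9 + 2*(5 + 1)²))/7 = 39*(81 + (-9 + 2*6²))/7 = 39*(81 + (-9 + 2*36))/7 = 39*(81 + (-9 + 72))/7 = 39*(81 + 63)/7 = (39/7)*144 = 5616/7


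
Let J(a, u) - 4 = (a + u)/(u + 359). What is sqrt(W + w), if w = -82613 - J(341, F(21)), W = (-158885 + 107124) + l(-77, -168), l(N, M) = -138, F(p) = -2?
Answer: 3*I*sqrt(211654947)/119 ≈ 366.77*I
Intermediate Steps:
J(a, u) = 4 + (a + u)/(359 + u) (J(a, u) = 4 + (a + u)/(u + 359) = 4 + (a + u)/(359 + u))
W = -51899 (W = (-158885 + 107124) - 138 = -51761 - 138 = -51899)
w = -9831536/119 (w = -82613 - (1436 + 341 + 5*(-2))/(359 - 2) = -82613 - (1436 + 341 - 10)/357 = -82613 - 1767/357 = -82613 - 1*589/119 = -82613 - 589/119 = -9831536/119 ≈ -82618.)
sqrt(W + w) = sqrt(-51899 - 9831536/119) = sqrt(-16007517/119) = 3*I*sqrt(211654947)/119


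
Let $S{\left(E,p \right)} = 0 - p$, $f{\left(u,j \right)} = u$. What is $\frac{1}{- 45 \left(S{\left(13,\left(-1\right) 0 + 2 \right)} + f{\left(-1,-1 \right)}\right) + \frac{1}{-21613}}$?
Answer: $\frac{21613}{2917754} \approx 0.0074074$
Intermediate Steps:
$S{\left(E,p \right)} = - p$
$\frac{1}{- 45 \left(S{\left(13,\left(-1\right) 0 + 2 \right)} + f{\left(-1,-1 \right)}\right) + \frac{1}{-21613}} = \frac{1}{- 45 \left(- (\left(-1\right) 0 + 2) - 1\right) + \frac{1}{-21613}} = \frac{1}{- 45 \left(- (0 + 2) - 1\right) - \frac{1}{21613}} = \frac{1}{- 45 \left(\left(-1\right) 2 - 1\right) - \frac{1}{21613}} = \frac{1}{- 45 \left(-2 - 1\right) - \frac{1}{21613}} = \frac{1}{\left(-45\right) \left(-3\right) - \frac{1}{21613}} = \frac{1}{135 - \frac{1}{21613}} = \frac{1}{\frac{2917754}{21613}} = \frac{21613}{2917754}$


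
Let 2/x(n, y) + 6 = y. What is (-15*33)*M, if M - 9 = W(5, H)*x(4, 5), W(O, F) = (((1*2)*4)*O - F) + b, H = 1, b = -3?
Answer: 31185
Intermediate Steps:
x(n, y) = 2/(-6 + y)
W(O, F) = -3 - F + 8*O (W(O, F) = (((1*2)*4)*O - F) - 3 = ((2*4)*O - F) - 3 = (8*O - F) - 3 = (-F + 8*O) - 3 = -3 - F + 8*O)
M = -63 (M = 9 + (-3 - 1*1 + 8*5)*(2/(-6 + 5)) = 9 + (-3 - 1 + 40)*(2/(-1)) = 9 + 36*(2*(-1)) = 9 + 36*(-2) = 9 - 72 = -63)
(-15*33)*M = -15*33*(-63) = -495*(-63) = 31185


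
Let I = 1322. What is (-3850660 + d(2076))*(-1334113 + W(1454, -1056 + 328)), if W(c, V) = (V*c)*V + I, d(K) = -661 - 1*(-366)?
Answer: -2962400835317475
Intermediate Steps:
d(K) = -295 (d(K) = -661 + 366 = -295)
W(c, V) = 1322 + c*V² (W(c, V) = (V*c)*V + 1322 = c*V² + 1322 = 1322 + c*V²)
(-3850660 + d(2076))*(-1334113 + W(1454, -1056 + 328)) = (-3850660 - 295)*(-1334113 + (1322 + 1454*(-1056 + 328)²)) = -3850955*(-1334113 + (1322 + 1454*(-728)²)) = -3850955*(-1334113 + (1322 + 1454*529984)) = -3850955*(-1334113 + (1322 + 770596736)) = -3850955*(-1334113 + 770598058) = -3850955*769263945 = -2962400835317475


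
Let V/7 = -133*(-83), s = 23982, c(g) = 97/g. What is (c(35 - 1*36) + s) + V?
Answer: 101158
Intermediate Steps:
V = 77273 (V = 7*(-133*(-83)) = 7*11039 = 77273)
(c(35 - 1*36) + s) + V = (97/(35 - 1*36) + 23982) + 77273 = (97/(35 - 36) + 23982) + 77273 = (97/(-1) + 23982) + 77273 = (97*(-1) + 23982) + 77273 = (-97 + 23982) + 77273 = 23885 + 77273 = 101158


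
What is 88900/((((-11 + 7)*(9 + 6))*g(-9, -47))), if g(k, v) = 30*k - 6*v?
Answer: -4445/36 ≈ -123.47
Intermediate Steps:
g(k, v) = -6*v + 30*k
88900/((((-11 + 7)*(9 + 6))*g(-9, -47))) = 88900/((((-11 + 7)*(9 + 6))*(-6*(-47) + 30*(-9)))) = 88900/(((-4*15)*(282 - 270))) = 88900/((-60*12)) = 88900/(-720) = 88900*(-1/720) = -4445/36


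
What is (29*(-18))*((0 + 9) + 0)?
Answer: -4698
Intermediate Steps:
(29*(-18))*((0 + 9) + 0) = -522*(9 + 0) = -522*9 = -4698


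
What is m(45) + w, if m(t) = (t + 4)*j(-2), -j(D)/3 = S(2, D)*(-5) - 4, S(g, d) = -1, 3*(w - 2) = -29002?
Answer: -29437/3 ≈ -9812.3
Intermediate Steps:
w = -28996/3 (w = 2 + (1/3)*(-29002) = 2 - 29002/3 = -28996/3 ≈ -9665.3)
j(D) = -3 (j(D) = -3*(-1*(-5) - 4) = -3*(5 - 4) = -3*1 = -3)
m(t) = -12 - 3*t (m(t) = (t + 4)*(-3) = (4 + t)*(-3) = -12 - 3*t)
m(45) + w = (-12 - 3*45) - 28996/3 = (-12 - 135) - 28996/3 = -147 - 28996/3 = -29437/3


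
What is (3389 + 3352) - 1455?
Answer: 5286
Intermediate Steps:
(3389 + 3352) - 1455 = 6741 - 1455 = 5286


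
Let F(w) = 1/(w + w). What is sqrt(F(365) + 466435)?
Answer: sqrt(248563212230)/730 ≈ 682.96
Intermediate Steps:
F(w) = 1/(2*w)
sqrt(F(365) + 466435) = sqrt((1/2)/365 + 466435) = sqrt((1/2)*(1/365) + 466435) = sqrt(1/730 + 466435) = sqrt(340497551/730) = sqrt(248563212230)/730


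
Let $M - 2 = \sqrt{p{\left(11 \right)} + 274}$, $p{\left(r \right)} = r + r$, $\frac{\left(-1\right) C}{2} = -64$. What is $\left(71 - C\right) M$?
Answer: $-114 - 114 \sqrt{74} \approx -1094.7$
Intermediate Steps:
$C = 128$ ($C = \left(-2\right) \left(-64\right) = 128$)
$p{\left(r \right)} = 2 r$
$M = 2 + 2 \sqrt{74}$ ($M = 2 + \sqrt{2 \cdot 11 + 274} = 2 + \sqrt{22 + 274} = 2 + \sqrt{296} = 2 + 2 \sqrt{74} \approx 19.205$)
$\left(71 - C\right) M = \left(71 - 128\right) \left(2 + 2 \sqrt{74}\right) = - 57 \left(2 + 2 \sqrt{74}\right) = -114 - 114 \sqrt{74}$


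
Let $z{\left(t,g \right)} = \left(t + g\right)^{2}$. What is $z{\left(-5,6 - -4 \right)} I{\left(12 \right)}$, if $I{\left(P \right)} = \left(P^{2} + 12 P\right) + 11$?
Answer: $7475$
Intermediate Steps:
$z{\left(t,g \right)} = \left(g + t\right)^{2}$
$I{\left(P \right)} = 11 + P^{2} + 12 P$
$z{\left(-5,6 - -4 \right)} I{\left(12 \right)} = \left(\left(6 - -4\right) - 5\right)^{2} \left(11 + 12^{2} + 12 \cdot 12\right) = \left(\left(6 + 4\right) - 5\right)^{2} \left(11 + 144 + 144\right) = \left(10 - 5\right)^{2} \cdot 299 = 5^{2} \cdot 299 = 25 \cdot 299 = 7475$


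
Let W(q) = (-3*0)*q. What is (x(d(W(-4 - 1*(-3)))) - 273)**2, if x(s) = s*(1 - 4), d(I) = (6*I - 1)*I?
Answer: 74529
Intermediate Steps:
W(q) = 0 (W(q) = 0*q = 0)
d(I) = I*(-1 + 6*I) (d(I) = (-1 + 6*I)*I = I*(-1 + 6*I))
x(s) = -3*s (x(s) = s*(-3) = -3*s)
(x(d(W(-4 - 1*(-3)))) - 273)**2 = (-0*(-1 + 6*0) - 273)**2 = (-0*(-1 + 0) - 273)**2 = (-0*(-1) - 273)**2 = (-3*0 - 273)**2 = (0 - 273)**2 = (-273)**2 = 74529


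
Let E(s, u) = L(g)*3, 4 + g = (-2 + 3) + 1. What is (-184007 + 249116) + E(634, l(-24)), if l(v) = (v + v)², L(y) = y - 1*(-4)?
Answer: 65115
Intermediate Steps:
g = -2 (g = -4 + ((-2 + 3) + 1) = -4 + (1 + 1) = -4 + 2 = -2)
L(y) = 4 + y (L(y) = y + 4 = 4 + y)
l(v) = 4*v² (l(v) = (2*v)² = 4*v²)
E(s, u) = 6 (E(s, u) = (4 - 2)*3 = 2*3 = 6)
(-184007 + 249116) + E(634, l(-24)) = (-184007 + 249116) + 6 = 65109 + 6 = 65115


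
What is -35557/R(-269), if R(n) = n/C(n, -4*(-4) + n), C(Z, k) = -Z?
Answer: 35557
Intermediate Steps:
R(n) = -1 (R(n) = n/((-n)) = n*(-1/n) = -1)
-35557/R(-269) = -35557/(-1) = -35557*(-1) = 35557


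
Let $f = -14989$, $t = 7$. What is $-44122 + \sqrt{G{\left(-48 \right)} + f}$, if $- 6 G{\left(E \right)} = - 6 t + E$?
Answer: $-44122 + i \sqrt{14974} \approx -44122.0 + 122.37 i$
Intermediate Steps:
$G{\left(E \right)} = 7 - \frac{E}{6}$ ($G{\left(E \right)} = - \frac{\left(-6\right) 7 + E}{6} = - \frac{-42 + E}{6} = 7 - \frac{E}{6}$)
$-44122 + \sqrt{G{\left(-48 \right)} + f} = -44122 + \sqrt{\left(7 - -8\right) - 14989} = -44122 + \sqrt{\left(7 + 8\right) - 14989} = -44122 + \sqrt{15 - 14989} = -44122 + \sqrt{-14974} = -44122 + i \sqrt{14974}$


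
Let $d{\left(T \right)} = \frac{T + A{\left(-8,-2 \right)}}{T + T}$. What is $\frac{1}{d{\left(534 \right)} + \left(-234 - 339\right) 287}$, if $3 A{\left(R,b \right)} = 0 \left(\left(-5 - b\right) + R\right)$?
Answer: $- \frac{2}{328901} \approx -6.0809 \cdot 10^{-6}$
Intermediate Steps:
$A{\left(R,b \right)} = 0$ ($A{\left(R,b \right)} = \frac{0 \left(\left(-5 - b\right) + R\right)}{3} = \frac{0 \left(-5 + R - b\right)}{3} = \frac{1}{3} \cdot 0 = 0$)
$d{\left(T \right)} = \frac{1}{2}$ ($d{\left(T \right)} = \frac{T + 0}{T + T} = \frac{T}{2 T} = T \frac{1}{2 T} = \frac{1}{2}$)
$\frac{1}{d{\left(534 \right)} + \left(-234 - 339\right) 287} = \frac{1}{\frac{1}{2} + \left(-234 - 339\right) 287} = \frac{1}{\frac{1}{2} - 164451} = \frac{1}{- \frac{328901}{2}} = - \frac{2}{328901}$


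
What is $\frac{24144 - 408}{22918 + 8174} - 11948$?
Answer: $- \frac{30955290}{2591} \approx -11947.0$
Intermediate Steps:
$\frac{24144 - 408}{22918 + 8174} - 11948 = \frac{23736}{31092} - 11948 = 23736 \cdot \frac{1}{31092} - 11948 = \frac{1978}{2591} - 11948 = - \frac{30955290}{2591}$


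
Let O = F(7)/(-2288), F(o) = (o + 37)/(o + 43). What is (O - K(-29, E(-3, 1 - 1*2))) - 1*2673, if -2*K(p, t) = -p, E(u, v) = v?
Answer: -6912101/2600 ≈ -2658.5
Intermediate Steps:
F(o) = (37 + o)/(43 + o)
O = -1/2600 (O = ((37 + 7)/(43 + 7))/(-2288) = (44/50)*(-1/2288) = ((1/50)*44)*(-1/2288) = (22/25)*(-1/2288) = -1/2600 ≈ -0.00038462)
K(p, t) = p/2 (K(p, t) = -(-1)*p/2 = p/2)
(O - K(-29, E(-3, 1 - 1*2))) - 1*2673 = (-1/2600 - (-29)/2) - 1*2673 = (-1/2600 - 1*(-29/2)) - 2673 = (-1/2600 + 29/2) - 2673 = 37699/2600 - 2673 = -6912101/2600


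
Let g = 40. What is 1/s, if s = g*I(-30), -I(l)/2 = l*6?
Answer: 1/14400 ≈ 6.9444e-5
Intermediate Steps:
I(l) = -12*l (I(l) = -2*l*6 = -12*l)
s = 14400 (s = 40*(-12*(-30)) = 40*360 = 14400)
1/s = 1/14400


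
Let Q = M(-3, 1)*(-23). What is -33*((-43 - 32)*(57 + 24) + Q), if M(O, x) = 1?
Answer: 201234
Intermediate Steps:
Q = -23 (Q = 1*(-23) = -23)
-33*((-43 - 32)*(57 + 24) + Q) = -33*((-43 - 32)*(57 + 24) - 23) = -33*(-75*81 - 23) = -33*(-6075 - 23) = -33*(-6098) = 201234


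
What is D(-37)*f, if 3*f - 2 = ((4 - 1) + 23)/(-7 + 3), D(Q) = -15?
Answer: 45/2 ≈ 22.500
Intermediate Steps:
f = -3/2 (f = ⅔ + (((4 - 1) + 23)/(-7 + 3))/3 = ⅔ + ((3 + 23)/(-4))/3 = ⅔ + (26*(-¼))/3 = ⅔ + (⅓)*(-13/2) = ⅔ - 13/6 = -3/2 ≈ -1.5000)
D(-37)*f = -15*(-3/2) = 45/2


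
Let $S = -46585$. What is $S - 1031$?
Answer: $-47616$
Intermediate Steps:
$S - 1031 = -46585 - 1031 = -47616$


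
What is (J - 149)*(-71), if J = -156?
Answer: 21655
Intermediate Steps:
(J - 149)*(-71) = (-156 - 149)*(-71) = -305*(-71) = 21655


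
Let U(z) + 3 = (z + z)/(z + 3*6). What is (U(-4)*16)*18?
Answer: -7200/7 ≈ -1028.6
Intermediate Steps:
U(z) = -3 + 2*z/(18 + z) (U(z) = -3 + (z + z)/(z + 3*6) = -3 + (2*z)/(z + 18) = -3 + (2*z)/(18 + z) = -3 + 2*z/(18 + z))
(U(-4)*16)*18 = (((-54 - 1*(-4))/(18 - 4))*16)*18 = (((-54 + 4)/14)*16)*18 = (((1/14)*(-50))*16)*18 = -25/7*16*18 = -400/7*18 = -7200/7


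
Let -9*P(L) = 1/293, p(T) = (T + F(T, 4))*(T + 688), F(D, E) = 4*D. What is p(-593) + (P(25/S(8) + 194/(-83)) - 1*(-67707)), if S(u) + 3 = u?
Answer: -564233617/2637 ≈ -2.1397e+5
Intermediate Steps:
S(u) = -3 + u
p(T) = 5*T*(688 + T) (p(T) = (T + 4*T)*(T + 688) = (5*T)*(688 + T) = 5*T*(688 + T))
P(L) = -1/2637 (P(L) = -⅑/293 = -⅑*1/293 = -1/2637)
p(-593) + (P(25/S(8) + 194/(-83)) - 1*(-67707)) = 5*(-593)*(688 - 593) + (-1/2637 - 1*(-67707)) = 5*(-593)*95 + (-1/2637 + 67707) = -281675 + 178543358/2637 = -564233617/2637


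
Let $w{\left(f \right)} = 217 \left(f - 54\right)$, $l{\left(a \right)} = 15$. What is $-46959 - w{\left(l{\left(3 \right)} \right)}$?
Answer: $-38496$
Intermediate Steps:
$w{\left(f \right)} = -11718 + 217 f$ ($w{\left(f \right)} = 217 \left(-54 + f\right) = -11718 + 217 f$)
$-46959 - w{\left(l{\left(3 \right)} \right)} = -46959 - \left(-11718 + 217 \cdot 15\right) = -46959 - \left(-11718 + 3255\right) = -46959 - -8463 = -46959 + 8463 = -38496$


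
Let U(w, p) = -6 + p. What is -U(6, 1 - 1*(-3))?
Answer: 2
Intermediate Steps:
-U(6, 1 - 1*(-3)) = -(-6 + (1 - 1*(-3))) = -(-6 + (1 + 3)) = -(-6 + 4) = -1*(-2) = 2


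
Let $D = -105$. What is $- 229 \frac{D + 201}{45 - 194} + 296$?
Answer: $\frac{66088}{149} \approx 443.54$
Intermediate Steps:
$- 229 \frac{D + 201}{45 - 194} + 296 = - 229 \frac{-105 + 201}{45 - 194} + 296 = - 229 \frac{96}{-149} + 296 = - 229 \cdot 96 \left(- \frac{1}{149}\right) + 296 = \left(-229\right) \left(- \frac{96}{149}\right) + 296 = \frac{21984}{149} + 296 = \frac{66088}{149}$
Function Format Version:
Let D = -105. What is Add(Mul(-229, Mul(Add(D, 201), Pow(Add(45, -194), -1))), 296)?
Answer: Rational(66088, 149) ≈ 443.54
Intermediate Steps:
Add(Mul(-229, Mul(Add(D, 201), Pow(Add(45, -194), -1))), 296) = Add(Mul(-229, Mul(Add(-105, 201), Pow(Add(45, -194), -1))), 296) = Add(Mul(-229, Mul(96, Pow(-149, -1))), 296) = Add(Mul(-229, Mul(96, Rational(-1, 149))), 296) = Add(Mul(-229, Rational(-96, 149)), 296) = Add(Rational(21984, 149), 296) = Rational(66088, 149)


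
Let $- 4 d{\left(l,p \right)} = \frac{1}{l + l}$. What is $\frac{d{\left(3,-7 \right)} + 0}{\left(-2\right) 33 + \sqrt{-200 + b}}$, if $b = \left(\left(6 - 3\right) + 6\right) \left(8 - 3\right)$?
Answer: $\frac{11}{18044} + \frac{i \sqrt{155}}{108264} \approx 0.00060962 + 0.000115 i$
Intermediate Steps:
$b = 45$ ($b = \left(3 + 6\right) 5 = 9 \cdot 5 = 45$)
$d{\left(l,p \right)} = - \frac{1}{8 l}$ ($d{\left(l,p \right)} = - \frac{1}{4 \left(l + l\right)} = - \frac{1}{4 \cdot 2 l} = - \frac{\frac{1}{2} \frac{1}{l}}{4} = - \frac{1}{8 l}$)
$\frac{d{\left(3,-7 \right)} + 0}{\left(-2\right) 33 + \sqrt{-200 + b}} = \frac{- \frac{1}{8 \cdot 3} + 0}{\left(-2\right) 33 + \sqrt{-200 + 45}} = \frac{\left(- \frac{1}{8}\right) \frac{1}{3} + 0}{-66 + \sqrt{-155}} = \frac{- \frac{1}{24} + 0}{-66 + i \sqrt{155}} = - \frac{1}{24 \left(-66 + i \sqrt{155}\right)}$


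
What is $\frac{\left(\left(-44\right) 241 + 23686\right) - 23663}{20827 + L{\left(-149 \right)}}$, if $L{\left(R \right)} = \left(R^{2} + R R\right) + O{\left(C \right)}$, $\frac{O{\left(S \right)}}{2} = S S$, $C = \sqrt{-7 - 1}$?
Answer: $- \frac{10581}{65213} \approx -0.16225$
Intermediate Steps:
$C = 2 i \sqrt{2}$ ($C = \sqrt{-8} = 2 i \sqrt{2} \approx 2.8284 i$)
$O{\left(S \right)} = 2 S^{2}$ ($O{\left(S \right)} = 2 S S = 2 S^{2}$)
$L{\left(R \right)} = -16 + 2 R^{2}$ ($L{\left(R \right)} = \left(R^{2} + R R\right) + 2 \left(2 i \sqrt{2}\right)^{2} = \left(R^{2} + R^{2}\right) + 2 \left(-8\right) = 2 R^{2} - 16 = -16 + 2 R^{2}$)
$\frac{\left(\left(-44\right) 241 + 23686\right) - 23663}{20827 + L{\left(-149 \right)}} = \frac{\left(\left(-44\right) 241 + 23686\right) - 23663}{20827 - \left(16 - 2 \left(-149\right)^{2}\right)} = \frac{\left(-10604 + 23686\right) - 23663}{20827 + \left(-16 + 2 \cdot 22201\right)} = \frac{13082 - 23663}{20827 + \left(-16 + 44402\right)} = - \frac{10581}{20827 + 44386} = - \frac{10581}{65213}$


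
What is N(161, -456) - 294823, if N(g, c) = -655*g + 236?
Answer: -400042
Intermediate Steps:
N(g, c) = 236 - 655*g
N(161, -456) - 294823 = (236 - 655*161) - 294823 = (236 - 105455) - 294823 = -105219 - 294823 = -400042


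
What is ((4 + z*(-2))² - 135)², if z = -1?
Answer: 9801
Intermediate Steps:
((4 + z*(-2))² - 135)² = ((4 - 1*(-2))² - 135)² = ((4 + 2)² - 135)² = (6² - 135)² = (36 - 135)² = (-99)² = 9801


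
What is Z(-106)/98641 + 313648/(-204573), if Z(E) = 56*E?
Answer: -32152897696/20179285293 ≈ -1.5934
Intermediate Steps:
Z(-106)/98641 + 313648/(-204573) = (56*(-106))/98641 + 313648/(-204573) = -5936*1/98641 + 313648*(-1/204573) = -5936/98641 - 313648/204573 = -32152897696/20179285293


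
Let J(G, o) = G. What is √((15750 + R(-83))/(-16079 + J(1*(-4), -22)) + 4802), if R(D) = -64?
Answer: 4*√8623936910/5361 ≈ 69.289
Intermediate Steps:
√((15750 + R(-83))/(-16079 + J(1*(-4), -22)) + 4802) = √((15750 - 64)/(-16079 + 1*(-4)) + 4802) = √(15686/(-16079 - 4) + 4802) = √(15686/(-16083) + 4802) = √(15686*(-1/16083) + 4802) = √(-15686/16083 + 4802) = √(77214880/16083) = 4*√8623936910/5361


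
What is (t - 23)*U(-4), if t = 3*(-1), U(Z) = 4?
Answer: -104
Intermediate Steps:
t = -3
(t - 23)*U(-4) = (-3 - 23)*4 = -26*4 = -104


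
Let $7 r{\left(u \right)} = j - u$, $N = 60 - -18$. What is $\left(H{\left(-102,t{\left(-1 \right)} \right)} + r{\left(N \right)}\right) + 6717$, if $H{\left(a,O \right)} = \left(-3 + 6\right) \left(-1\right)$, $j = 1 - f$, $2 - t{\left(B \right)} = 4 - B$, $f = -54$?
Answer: $\frac{46975}{7} \approx 6710.7$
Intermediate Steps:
$t{\left(B \right)} = -2 + B$ ($t{\left(B \right)} = 2 - \left(4 - B\right) = 2 + \left(-4 + B\right) = -2 + B$)
$j = 55$ ($j = 1 - -54 = 1 + 54 = 55$)
$N = 78$ ($N = 60 + 18 = 78$)
$H{\left(a,O \right)} = -3$ ($H{\left(a,O \right)} = 3 \left(-1\right) = -3$)
$r{\left(u \right)} = \frac{55}{7} - \frac{u}{7}$ ($r{\left(u \right)} = \frac{55 - u}{7} = \frac{55}{7} - \frac{u}{7}$)
$\left(H{\left(-102,t{\left(-1 \right)} \right)} + r{\left(N \right)}\right) + 6717 = \left(-3 + \left(\frac{55}{7} - \frac{78}{7}\right)\right) + 6717 = \left(-3 - \frac{23}{7}\right) + 6717 = - \frac{44}{7} + 6717 = \frac{46975}{7}$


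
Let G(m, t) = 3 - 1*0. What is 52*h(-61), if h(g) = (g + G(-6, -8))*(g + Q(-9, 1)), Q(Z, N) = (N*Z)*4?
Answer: 292552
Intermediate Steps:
G(m, t) = 3 (G(m, t) = 3 + 0 = 3)
Q(Z, N) = 4*N*Z
h(g) = (-36 + g)*(3 + g) (h(g) = (g + 3)*(g + 4*1*(-9)) = (3 + g)*(g - 36) = (3 + g)*(-36 + g) = (-36 + g)*(3 + g))
52*h(-61) = 52*(-108 + (-61)² - 33*(-61)) = 52*(-108 + 3721 + 2013) = 52*5626 = 292552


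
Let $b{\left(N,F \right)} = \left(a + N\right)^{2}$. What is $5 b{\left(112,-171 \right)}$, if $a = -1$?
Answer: $61605$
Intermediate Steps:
$b{\left(N,F \right)} = \left(-1 + N\right)^{2}$
$5 b{\left(112,-171 \right)} = 5 \left(-1 + 112\right)^{2} = 5 \cdot 111^{2} = 5 \cdot 12321 = 61605$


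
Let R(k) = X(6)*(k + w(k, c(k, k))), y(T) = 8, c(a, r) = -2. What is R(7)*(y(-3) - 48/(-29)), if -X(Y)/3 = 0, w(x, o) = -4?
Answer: 0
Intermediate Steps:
X(Y) = 0 (X(Y) = -3*0 = 0)
R(k) = 0 (R(k) = 0*(k - 4) = 0*(-4 + k) = 0)
R(7)*(y(-3) - 48/(-29)) = 0*(8 - 48/(-29)) = 0*(8 - 48*(-1/29)) = 0*(8 + 48/29) = 0*(280/29) = 0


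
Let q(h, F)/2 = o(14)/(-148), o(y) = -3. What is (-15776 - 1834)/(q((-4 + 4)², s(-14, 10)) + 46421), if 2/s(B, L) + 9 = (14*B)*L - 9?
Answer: -1303140/3435157 ≈ -0.37935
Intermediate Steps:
s(B, L) = 2/(-18 + 14*B*L) (s(B, L) = 2/(-9 + ((14*B)*L - 9)) = 2/(-9 + (14*B*L - 9)) = 2/(-9 + (-9 + 14*B*L)) = 2/(-18 + 14*B*L))
q(h, F) = 3/74 (q(h, F) = 2*(-3/(-148)) = 2*(-3*(-1/148)) = 2*(3/148) = 3/74)
(-15776 - 1834)/(q((-4 + 4)², s(-14, 10)) + 46421) = (-15776 - 1834)/(3/74 + 46421) = -17610/3435157/74 = -17610*74/3435157 = -1303140/3435157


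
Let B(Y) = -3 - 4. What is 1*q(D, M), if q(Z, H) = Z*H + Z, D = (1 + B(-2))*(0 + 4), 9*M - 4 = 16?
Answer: -232/3 ≈ -77.333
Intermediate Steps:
B(Y) = -7
M = 20/9 (M = 4/9 + (1/9)*16 = 4/9 + 16/9 = 20/9 ≈ 2.2222)
D = -24 (D = (1 - 7)*(0 + 4) = -6*4 = -24)
q(Z, H) = Z + H*Z (q(Z, H) = H*Z + Z = Z + H*Z)
1*q(D, M) = 1*(-24*(1 + 20/9)) = 1*(-24*29/9) = 1*(-232/3) = -232/3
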